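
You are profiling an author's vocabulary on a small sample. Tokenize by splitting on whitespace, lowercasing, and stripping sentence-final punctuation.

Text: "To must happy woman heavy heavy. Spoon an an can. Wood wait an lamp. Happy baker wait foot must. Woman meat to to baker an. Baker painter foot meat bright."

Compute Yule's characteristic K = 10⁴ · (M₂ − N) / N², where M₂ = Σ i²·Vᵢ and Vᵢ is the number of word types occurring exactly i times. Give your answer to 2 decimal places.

422.22

Frequencies: an:4, to:3, baker:3, must:2, happy:2, woman:2, heavy:2, wait:2, foot:2, meat:2, spoon:1, can:1, wood:1, lamp:1, painter:1, bright:1
N = 30. Frequency spectrum: V_1=6, V_2=7, V_3=2, V_4=1
M₂ = 1²·6 + 2²·7 + 3²·2 + 4²·1 = 68
K = 10000 × (68 − 30) / 30² = 422.22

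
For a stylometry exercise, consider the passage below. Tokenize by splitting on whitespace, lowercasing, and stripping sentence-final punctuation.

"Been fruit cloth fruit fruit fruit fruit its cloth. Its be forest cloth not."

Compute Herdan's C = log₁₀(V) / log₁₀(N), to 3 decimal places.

0.737

N = 14, V = 7.
log₁₀(V) = 0.845098, log₁₀(N) = 1.146128
C = 0.845098 / 1.146128 = 0.737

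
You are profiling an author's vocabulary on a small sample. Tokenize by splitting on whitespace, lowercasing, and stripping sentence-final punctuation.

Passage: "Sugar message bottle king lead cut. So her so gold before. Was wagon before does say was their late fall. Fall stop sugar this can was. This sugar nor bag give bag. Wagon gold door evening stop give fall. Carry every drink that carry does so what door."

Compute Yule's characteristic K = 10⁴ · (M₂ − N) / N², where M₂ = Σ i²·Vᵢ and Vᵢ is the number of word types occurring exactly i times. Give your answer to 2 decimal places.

Frequencies: sugar:3, so:3, was:3, fall:3, gold:2, before:2, wagon:2, does:2, stop:2, this:2, bag:2, give:2, door:2, carry:2, message:1, bottle:1, king:1, lead:1, cut:1, her:1, … (10 more, each freq 1)
N = 48. Frequency spectrum: V_1=16, V_2=10, V_3=4
M₂ = 1²·16 + 2²·10 + 3²·4 = 92
K = 10000 × (92 − 48) / 48² = 190.97

190.97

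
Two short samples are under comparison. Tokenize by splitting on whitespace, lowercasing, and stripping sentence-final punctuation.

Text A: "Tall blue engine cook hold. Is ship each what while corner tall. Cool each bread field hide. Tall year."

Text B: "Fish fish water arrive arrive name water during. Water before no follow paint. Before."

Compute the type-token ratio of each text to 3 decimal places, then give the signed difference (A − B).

TTR(A) = 16/19 = 0.842
TTR(B) = 9/14 = 0.643
Difference = 0.842 − 0.643 = 0.199

0.199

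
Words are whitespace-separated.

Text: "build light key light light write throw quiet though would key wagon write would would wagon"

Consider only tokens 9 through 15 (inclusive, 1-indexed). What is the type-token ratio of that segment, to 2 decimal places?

Segment tokens 9–15: though, would, key, wagon, write, would, would
Segment N = 7, segment V = 5.
TTR = 5 / 7 = 0.71

0.71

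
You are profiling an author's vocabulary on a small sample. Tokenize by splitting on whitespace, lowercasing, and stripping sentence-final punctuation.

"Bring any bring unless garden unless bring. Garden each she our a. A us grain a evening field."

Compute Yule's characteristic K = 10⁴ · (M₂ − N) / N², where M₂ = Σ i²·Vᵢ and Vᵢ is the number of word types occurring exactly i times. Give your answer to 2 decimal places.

Frequencies: bring:3, a:3, unless:2, garden:2, any:1, each:1, she:1, our:1, us:1, grain:1, evening:1, field:1
N = 18. Frequency spectrum: V_1=8, V_2=2, V_3=2
M₂ = 1²·8 + 2²·2 + 3²·2 = 34
K = 10000 × (34 − 18) / 18² = 493.83

493.83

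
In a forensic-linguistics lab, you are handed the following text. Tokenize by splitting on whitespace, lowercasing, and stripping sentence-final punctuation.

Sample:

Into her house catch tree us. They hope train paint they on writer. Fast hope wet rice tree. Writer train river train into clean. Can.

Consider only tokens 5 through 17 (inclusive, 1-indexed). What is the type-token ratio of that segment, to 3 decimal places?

Segment tokens 5–17: tree, us, they, hope, train, paint, they, on, writer, fast, hope, wet, rice
Segment N = 13, segment V = 11.
TTR = 11 / 13 = 0.846

0.846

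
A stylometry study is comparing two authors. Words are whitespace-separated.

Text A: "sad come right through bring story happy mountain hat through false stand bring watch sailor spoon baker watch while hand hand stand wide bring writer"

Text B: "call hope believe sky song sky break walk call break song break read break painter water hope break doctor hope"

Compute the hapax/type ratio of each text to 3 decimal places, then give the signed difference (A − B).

A: hapax=14, V=19, ratio=0.737
B: hapax=6, V=11, ratio=0.545
Difference = 0.737 − 0.545 = 0.192

0.192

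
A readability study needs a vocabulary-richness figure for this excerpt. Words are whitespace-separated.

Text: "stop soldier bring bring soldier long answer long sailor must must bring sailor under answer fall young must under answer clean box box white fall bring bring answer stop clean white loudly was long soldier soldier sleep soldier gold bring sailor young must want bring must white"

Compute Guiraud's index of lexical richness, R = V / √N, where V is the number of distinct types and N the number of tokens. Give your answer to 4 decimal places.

2.6256

N = 47, V = 18.
√N = 6.855655
R = 18 / 6.855655 = 2.6256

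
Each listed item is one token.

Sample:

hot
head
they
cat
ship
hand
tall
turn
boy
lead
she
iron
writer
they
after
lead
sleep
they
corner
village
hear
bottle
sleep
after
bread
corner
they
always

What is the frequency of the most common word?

4

Frequencies: they:4, lead:2, after:2, sleep:2, corner:2, hot:1, head:1, cat:1, ship:1, hand:1, tall:1, turn:1, boy:1, she:1, iron:1, writer:1, village:1, hear:1, bottle:1, bread:1, … (1 more, each freq 1)
Most common: 'they' with frequency 4.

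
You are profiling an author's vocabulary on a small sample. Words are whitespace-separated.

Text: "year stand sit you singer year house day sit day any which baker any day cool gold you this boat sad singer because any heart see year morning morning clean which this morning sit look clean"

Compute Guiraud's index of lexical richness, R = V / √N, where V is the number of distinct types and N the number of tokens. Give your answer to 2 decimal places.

N = 36, V = 21.
√N = 6.000000
R = 21 / 6.000000 = 3.50

3.50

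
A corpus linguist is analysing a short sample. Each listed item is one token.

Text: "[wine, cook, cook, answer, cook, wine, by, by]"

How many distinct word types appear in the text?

Distinct types: {answer, by, cook, wine}
V = 4

4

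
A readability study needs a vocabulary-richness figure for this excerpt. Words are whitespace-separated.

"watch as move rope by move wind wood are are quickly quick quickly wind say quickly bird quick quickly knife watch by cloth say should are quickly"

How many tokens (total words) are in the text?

27

Tokens: watch, as, move, rope, by, move, wind, wood, are, are, quickly, quick, quickly, wind, say, quickly, bird, quick, quickly, knife, watch, by, cloth, say, should, are, quickly
N = 27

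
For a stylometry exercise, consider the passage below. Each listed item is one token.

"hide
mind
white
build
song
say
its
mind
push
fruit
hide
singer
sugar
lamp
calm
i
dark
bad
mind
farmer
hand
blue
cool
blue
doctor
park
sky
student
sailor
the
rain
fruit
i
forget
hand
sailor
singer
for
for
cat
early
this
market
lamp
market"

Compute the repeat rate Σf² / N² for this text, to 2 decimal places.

0.04

Frequencies: mind:3, hide:2, fruit:2, singer:2, lamp:2, i:2, hand:2, blue:2, sailor:2, for:2, market:2, white:1, build:1, song:1, say:1, its:1, push:1, sugar:1, calm:1, dark:1, … (13 more, each freq 1)
Σf² = 71; N² = 2025
Repeat rate = 71 / 2025 = 0.04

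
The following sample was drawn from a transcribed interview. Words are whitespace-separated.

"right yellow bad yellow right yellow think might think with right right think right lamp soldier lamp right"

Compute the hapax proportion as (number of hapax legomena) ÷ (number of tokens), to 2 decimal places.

0.22

Frequencies: right:6, yellow:3, think:3, lamp:2, bad:1, might:1, with:1, soldier:1
Hapax count = 4; token count = 18.
Ratio = 4 / 18 = 0.22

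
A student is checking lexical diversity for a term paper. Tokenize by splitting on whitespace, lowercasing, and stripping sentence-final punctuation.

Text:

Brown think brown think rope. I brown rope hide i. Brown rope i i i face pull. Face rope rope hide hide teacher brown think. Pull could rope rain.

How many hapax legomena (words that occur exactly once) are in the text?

Frequencies: rope:6, brown:5, i:5, think:3, hide:3, face:2, pull:2, teacher:1, could:1, rain:1
Hapax (freq=1): could, rain, teacher

3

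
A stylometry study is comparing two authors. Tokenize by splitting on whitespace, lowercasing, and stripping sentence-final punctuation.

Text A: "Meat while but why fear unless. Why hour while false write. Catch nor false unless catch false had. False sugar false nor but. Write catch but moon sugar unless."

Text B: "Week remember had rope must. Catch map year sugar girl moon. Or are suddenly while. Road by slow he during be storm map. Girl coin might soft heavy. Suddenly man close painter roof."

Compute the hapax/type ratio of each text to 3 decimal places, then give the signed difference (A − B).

A: hapax=5, V=14, ratio=0.357
B: hapax=27, V=30, ratio=0.900
Difference = 0.357 − 0.900 = -0.543

-0.543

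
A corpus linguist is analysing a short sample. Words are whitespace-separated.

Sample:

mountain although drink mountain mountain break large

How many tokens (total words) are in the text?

Tokens: mountain, although, drink, mountain, mountain, break, large
N = 7

7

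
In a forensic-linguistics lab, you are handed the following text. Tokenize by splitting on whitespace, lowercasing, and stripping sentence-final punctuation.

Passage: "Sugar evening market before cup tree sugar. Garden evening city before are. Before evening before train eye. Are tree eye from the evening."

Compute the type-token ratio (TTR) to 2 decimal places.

N = 23 tokens, V = 13 types.
TTR = V / N = 13 / 23 = 0.57

0.57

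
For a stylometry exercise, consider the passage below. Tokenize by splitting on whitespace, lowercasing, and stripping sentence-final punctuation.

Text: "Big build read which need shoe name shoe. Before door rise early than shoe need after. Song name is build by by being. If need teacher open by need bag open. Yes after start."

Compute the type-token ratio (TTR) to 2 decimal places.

N = 34 tokens, V = 23 types.
TTR = V / N = 23 / 34 = 0.68

0.68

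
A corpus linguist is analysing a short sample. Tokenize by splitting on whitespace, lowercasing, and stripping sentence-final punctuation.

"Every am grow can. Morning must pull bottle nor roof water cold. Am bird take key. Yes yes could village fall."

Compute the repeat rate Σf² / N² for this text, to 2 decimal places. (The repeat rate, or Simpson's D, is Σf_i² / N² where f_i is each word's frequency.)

0.06

Frequencies: am:2, yes:2, every:1, grow:1, can:1, morning:1, must:1, pull:1, bottle:1, nor:1, roof:1, water:1, cold:1, bird:1, take:1, key:1, could:1, village:1, fall:1
Σf² = 25; N² = 441
Repeat rate = 25 / 441 = 0.06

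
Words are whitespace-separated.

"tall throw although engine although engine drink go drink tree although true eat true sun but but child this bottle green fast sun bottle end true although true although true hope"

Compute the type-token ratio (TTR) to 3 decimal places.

0.581

N = 31 tokens, V = 18 types.
TTR = V / N = 18 / 31 = 0.581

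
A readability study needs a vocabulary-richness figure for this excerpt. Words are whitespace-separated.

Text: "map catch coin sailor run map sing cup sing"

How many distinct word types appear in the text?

7

Distinct types: {catch, coin, cup, map, run, sailor, sing}
V = 7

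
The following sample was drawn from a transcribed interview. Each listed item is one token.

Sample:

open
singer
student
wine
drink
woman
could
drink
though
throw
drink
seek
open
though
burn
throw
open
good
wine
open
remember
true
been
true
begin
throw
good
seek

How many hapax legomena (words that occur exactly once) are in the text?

8

Frequencies: open:4, drink:3, throw:3, wine:2, though:2, seek:2, good:2, true:2, singer:1, student:1, woman:1, could:1, burn:1, remember:1, been:1, begin:1
Hapax (freq=1): been, begin, burn, could, remember, singer, student, woman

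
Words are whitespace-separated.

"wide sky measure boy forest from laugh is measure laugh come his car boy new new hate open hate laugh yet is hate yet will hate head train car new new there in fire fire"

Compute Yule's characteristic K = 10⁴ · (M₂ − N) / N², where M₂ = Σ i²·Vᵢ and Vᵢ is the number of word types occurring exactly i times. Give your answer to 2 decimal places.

Frequencies: new:4, hate:4, laugh:3, measure:2, boy:2, is:2, car:2, yet:2, fire:2, wide:1, sky:1, forest:1, from:1, come:1, his:1, open:1, will:1, head:1, train:1, there:1, … (1 more, each freq 1)
N = 35. Frequency spectrum: V_1=12, V_2=6, V_3=1, V_4=2
M₂ = 1²·12 + 2²·6 + 3²·1 + 4²·2 = 77
K = 10000 × (77 − 35) / 35² = 342.86

342.86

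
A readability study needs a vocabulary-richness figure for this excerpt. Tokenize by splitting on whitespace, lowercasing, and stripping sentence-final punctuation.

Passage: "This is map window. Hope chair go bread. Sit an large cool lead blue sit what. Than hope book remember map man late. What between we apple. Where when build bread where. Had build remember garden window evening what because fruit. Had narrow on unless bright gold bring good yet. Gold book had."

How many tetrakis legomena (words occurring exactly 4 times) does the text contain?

0

Frequencies: what:3, had:3, map:2, window:2, hope:2, bread:2, sit:2, book:2, remember:2, where:2, build:2, gold:2, this:1, is:1, chair:1, go:1, an:1, large:1, cool:1, lead:1, … (19 more, each freq 1)
Words with frequency 4: (none)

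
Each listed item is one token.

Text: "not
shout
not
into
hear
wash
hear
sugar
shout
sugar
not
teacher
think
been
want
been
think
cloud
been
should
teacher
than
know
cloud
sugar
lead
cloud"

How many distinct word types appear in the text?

15

Distinct types: {been, cloud, hear, into, know, lead, not, should, shout, sugar, teacher, than, think, want, wash}
V = 15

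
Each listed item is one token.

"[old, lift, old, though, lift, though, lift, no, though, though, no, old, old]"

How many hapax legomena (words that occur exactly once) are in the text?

Frequencies: old:4, though:4, lift:3, no:2
Hapax (freq=1): (none)

0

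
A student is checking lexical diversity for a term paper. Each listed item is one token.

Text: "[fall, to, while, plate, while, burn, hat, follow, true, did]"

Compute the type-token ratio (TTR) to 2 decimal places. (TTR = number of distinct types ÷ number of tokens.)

0.90

N = 10 tokens, V = 9 types.
TTR = V / N = 9 / 10 = 0.90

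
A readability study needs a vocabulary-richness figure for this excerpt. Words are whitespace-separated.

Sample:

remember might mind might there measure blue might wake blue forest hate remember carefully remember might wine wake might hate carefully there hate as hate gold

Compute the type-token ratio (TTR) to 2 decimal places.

N = 26 tokens, V = 13 types.
TTR = V / N = 13 / 26 = 0.50

0.50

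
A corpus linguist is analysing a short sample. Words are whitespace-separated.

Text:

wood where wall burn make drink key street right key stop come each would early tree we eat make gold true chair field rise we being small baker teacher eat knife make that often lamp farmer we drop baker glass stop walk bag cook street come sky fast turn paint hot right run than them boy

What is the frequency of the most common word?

Frequencies: make:3, we:3, key:2, street:2, right:2, stop:2, come:2, eat:2, baker:2, wood:1, where:1, wall:1, burn:1, drink:1, each:1, would:1, early:1, tree:1, gold:1, true:1, … (25 more, each freq 1)
Most common: 'make' with frequency 3.

3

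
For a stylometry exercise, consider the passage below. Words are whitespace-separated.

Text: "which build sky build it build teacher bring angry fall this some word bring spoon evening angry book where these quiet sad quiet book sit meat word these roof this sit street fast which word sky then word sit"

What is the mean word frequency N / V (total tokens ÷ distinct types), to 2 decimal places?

1.63

N = 39 tokens, V = 24 types.
Mean frequency = N / V = 39 / 24 = 1.63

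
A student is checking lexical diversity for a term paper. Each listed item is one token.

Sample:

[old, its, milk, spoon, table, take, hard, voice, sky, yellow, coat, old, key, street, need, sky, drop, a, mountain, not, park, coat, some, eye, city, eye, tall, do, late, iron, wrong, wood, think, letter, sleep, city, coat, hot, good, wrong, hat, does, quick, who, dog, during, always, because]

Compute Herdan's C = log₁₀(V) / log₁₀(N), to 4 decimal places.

0.9593

N = 48, V = 41.
log₁₀(V) = 1.612784, log₁₀(N) = 1.681241
C = 1.612784 / 1.681241 = 0.9593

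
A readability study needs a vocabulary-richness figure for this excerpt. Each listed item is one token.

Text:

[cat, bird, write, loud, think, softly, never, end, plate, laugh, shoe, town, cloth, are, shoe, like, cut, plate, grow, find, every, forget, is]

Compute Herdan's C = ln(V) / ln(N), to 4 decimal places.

N = 23, V = 21.
ln(V) = 3.044522, ln(N) = 3.135494
C = 3.044522 / 3.135494 = 0.9710

0.9710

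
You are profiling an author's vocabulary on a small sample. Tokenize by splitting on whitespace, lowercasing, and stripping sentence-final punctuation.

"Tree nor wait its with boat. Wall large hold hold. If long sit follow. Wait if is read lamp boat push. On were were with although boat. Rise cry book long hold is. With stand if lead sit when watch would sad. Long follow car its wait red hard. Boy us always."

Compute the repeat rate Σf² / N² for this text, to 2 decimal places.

0.04

Frequencies: wait:3, with:3, boat:3, hold:3, if:3, long:3, its:2, sit:2, follow:2, is:2, were:2, tree:1, nor:1, wall:1, large:1, read:1, lamp:1, push:1, on:1, although:1, … (15 more, each freq 1)
Σf² = 98; N² = 2704
Repeat rate = 98 / 2704 = 0.04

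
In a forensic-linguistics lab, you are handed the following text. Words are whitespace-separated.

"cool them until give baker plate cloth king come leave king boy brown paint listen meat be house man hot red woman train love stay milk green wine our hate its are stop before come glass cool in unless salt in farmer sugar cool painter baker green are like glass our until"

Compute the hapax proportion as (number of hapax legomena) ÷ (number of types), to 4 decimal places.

Frequencies: cool:3, until:2, baker:2, king:2, come:2, green:2, our:2, are:2, glass:2, in:2, them:1, give:1, plate:1, cloth:1, leave:1, boy:1, brown:1, paint:1, listen:1, meat:1, … (21 more, each freq 1)
Hapax count = 31; type count = 41.
Ratio = 31 / 41 = 0.7561

0.7561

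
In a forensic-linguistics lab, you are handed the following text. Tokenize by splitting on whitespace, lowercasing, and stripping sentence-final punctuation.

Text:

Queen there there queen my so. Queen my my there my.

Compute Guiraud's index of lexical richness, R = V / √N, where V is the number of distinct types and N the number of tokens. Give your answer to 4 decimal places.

1.2060

N = 11, V = 4.
√N = 3.316625
R = 4 / 3.316625 = 1.2060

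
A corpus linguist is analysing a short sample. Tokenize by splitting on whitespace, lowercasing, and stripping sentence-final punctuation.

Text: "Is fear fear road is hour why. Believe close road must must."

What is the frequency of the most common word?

Frequencies: is:2, fear:2, road:2, must:2, hour:1, why:1, believe:1, close:1
Most common: 'is' with frequency 2.

2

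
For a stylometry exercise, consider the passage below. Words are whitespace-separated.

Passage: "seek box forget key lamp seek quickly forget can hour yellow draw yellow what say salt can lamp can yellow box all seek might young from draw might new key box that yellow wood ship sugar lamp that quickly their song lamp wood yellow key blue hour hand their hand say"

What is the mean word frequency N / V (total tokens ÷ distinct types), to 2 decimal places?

1.96

N = 51 tokens, V = 26 types.
Mean frequency = N / V = 51 / 26 = 1.96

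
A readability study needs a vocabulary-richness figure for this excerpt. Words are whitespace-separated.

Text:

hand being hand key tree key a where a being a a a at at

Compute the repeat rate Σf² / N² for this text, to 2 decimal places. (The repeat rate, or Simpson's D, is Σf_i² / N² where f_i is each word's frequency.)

0.19

Frequencies: a:5, hand:2, being:2, key:2, at:2, tree:1, where:1
Σf² = 43; N² = 225
Repeat rate = 43 / 225 = 0.19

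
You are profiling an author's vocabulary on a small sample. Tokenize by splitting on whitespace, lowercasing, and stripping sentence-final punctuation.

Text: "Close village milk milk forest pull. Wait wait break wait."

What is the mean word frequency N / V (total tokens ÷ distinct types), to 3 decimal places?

N = 10 tokens, V = 7 types.
Mean frequency = N / V = 10 / 7 = 1.429

1.429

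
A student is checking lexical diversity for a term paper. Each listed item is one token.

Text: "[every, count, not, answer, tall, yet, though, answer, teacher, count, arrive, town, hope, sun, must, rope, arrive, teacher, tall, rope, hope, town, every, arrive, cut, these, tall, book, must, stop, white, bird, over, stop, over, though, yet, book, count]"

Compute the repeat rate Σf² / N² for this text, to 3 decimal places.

Frequencies: count:3, tall:3, arrive:3, every:2, answer:2, yet:2, though:2, teacher:2, town:2, hope:2, must:2, rope:2, book:2, stop:2, over:2, not:1, sun:1, cut:1, these:1, white:1, … (1 more, each freq 1)
Σf² = 81; N² = 1521
Repeat rate = 81 / 1521 = 0.053

0.053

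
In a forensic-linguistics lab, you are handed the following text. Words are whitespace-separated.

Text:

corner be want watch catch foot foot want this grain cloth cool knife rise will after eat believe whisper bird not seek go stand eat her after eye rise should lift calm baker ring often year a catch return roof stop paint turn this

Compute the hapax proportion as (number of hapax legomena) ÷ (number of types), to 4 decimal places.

0.8108

Frequencies: want:2, catch:2, foot:2, this:2, rise:2, after:2, eat:2, corner:1, be:1, watch:1, grain:1, cloth:1, cool:1, knife:1, will:1, believe:1, whisper:1, bird:1, not:1, seek:1, … (17 more, each freq 1)
Hapax count = 30; type count = 37.
Ratio = 30 / 37 = 0.8108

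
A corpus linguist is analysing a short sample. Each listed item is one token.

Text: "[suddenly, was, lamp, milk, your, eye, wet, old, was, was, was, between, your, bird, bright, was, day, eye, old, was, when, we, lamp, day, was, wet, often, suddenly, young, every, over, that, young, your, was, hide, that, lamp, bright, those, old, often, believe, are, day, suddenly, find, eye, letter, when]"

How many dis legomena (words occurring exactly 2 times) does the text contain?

6

Frequencies: was:8, suddenly:3, lamp:3, your:3, eye:3, old:3, day:3, wet:2, bright:2, when:2, often:2, young:2, that:2, milk:1, between:1, bird:1, we:1, every:1, over:1, hide:1, … (5 more, each freq 1)
Words with frequency 2: bright, often, that, wet, when, young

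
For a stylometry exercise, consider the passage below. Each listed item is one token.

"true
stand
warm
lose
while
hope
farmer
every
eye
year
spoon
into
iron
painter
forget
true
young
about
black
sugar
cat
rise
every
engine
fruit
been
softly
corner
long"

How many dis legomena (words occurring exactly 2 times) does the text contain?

Frequencies: true:2, every:2, stand:1, warm:1, lose:1, while:1, hope:1, farmer:1, eye:1, year:1, spoon:1, into:1, iron:1, painter:1, forget:1, young:1, about:1, black:1, sugar:1, cat:1, … (7 more, each freq 1)
Words with frequency 2: every, true

2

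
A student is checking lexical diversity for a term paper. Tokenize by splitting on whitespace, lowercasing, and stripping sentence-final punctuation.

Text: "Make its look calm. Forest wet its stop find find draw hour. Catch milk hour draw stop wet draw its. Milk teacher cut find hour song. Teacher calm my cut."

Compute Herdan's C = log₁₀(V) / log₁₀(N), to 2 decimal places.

N = 30, V = 16.
log₁₀(V) = 1.204120, log₁₀(N) = 1.477121
C = 1.204120 / 1.477121 = 0.82

0.82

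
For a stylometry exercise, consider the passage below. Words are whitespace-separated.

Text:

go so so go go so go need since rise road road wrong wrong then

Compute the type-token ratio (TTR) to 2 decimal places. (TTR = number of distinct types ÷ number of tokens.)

0.53

N = 15 tokens, V = 8 types.
TTR = V / N = 8 / 15 = 0.53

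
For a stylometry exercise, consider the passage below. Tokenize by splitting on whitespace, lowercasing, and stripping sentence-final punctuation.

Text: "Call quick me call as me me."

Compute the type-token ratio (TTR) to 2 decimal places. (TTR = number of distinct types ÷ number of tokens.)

N = 7 tokens, V = 4 types.
TTR = V / N = 4 / 7 = 0.57

0.57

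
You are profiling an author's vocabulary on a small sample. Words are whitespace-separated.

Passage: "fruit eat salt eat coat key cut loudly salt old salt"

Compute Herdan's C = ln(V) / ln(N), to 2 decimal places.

0.87

N = 11, V = 8.
ln(V) = 2.079442, ln(N) = 2.397895
C = 2.079442 / 2.397895 = 0.87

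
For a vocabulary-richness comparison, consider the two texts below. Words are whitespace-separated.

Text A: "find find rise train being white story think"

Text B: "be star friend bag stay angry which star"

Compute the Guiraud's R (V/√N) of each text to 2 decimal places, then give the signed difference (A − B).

A: V=7, N=8, R=2.47
B: V=7, N=8, R=2.47
Difference = 2.47 − 2.47 = 0.00

0.00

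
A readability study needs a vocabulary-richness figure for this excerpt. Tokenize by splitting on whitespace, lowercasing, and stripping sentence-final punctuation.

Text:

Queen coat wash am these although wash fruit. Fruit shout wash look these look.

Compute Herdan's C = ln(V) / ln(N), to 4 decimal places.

0.8326

N = 14, V = 9.
ln(V) = 2.197225, ln(N) = 2.639057
C = 2.197225 / 2.639057 = 0.8326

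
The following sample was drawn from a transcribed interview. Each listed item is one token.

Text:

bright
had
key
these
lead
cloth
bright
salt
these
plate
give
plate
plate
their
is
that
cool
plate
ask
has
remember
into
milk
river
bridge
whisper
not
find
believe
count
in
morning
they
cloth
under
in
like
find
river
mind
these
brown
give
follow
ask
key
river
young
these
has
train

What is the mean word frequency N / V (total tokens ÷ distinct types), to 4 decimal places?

1.4571

N = 51 tokens, V = 35 types.
Mean frequency = N / V = 51 / 35 = 1.4571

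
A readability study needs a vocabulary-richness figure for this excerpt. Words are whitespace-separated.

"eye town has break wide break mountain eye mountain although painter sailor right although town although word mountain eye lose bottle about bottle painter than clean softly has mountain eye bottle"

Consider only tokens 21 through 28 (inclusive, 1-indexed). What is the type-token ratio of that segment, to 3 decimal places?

Segment tokens 21–28: bottle, about, bottle, painter, than, clean, softly, has
Segment N = 8, segment V = 7.
TTR = 7 / 8 = 0.875

0.875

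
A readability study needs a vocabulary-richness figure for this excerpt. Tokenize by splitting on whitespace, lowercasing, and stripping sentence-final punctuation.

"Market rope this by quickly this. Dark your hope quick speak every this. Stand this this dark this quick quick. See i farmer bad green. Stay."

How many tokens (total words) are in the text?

26

Tokens: market, rope, this, by, quickly, this, dark, your, hope, quick, speak, every, this, stand, this, this, dark, this, quick, quick, see, i, farmer, bad, green, stay
N = 26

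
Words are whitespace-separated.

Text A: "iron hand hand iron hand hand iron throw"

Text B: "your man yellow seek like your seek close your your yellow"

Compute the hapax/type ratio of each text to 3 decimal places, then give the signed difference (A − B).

A: hapax=1, V=3, ratio=0.333
B: hapax=3, V=6, ratio=0.500
Difference = 0.333 − 0.500 = -0.167

-0.167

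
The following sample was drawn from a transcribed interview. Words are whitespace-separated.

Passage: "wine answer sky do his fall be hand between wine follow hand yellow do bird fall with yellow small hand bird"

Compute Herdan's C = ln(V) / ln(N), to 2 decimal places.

N = 21, V = 14.
ln(V) = 2.639057, ln(N) = 3.044522
C = 2.639057 / 3.044522 = 0.87

0.87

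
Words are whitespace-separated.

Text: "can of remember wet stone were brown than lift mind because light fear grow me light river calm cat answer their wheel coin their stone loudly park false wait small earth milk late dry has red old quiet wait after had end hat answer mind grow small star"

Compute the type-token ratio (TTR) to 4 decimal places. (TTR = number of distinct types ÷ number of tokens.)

N = 48 tokens, V = 40 types.
TTR = V / N = 40 / 48 = 0.8333

0.8333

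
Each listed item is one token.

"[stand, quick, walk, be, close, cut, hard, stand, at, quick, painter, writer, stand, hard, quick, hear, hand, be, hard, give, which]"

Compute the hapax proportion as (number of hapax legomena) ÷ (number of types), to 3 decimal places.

0.714

Frequencies: stand:3, quick:3, hard:3, be:2, walk:1, close:1, cut:1, at:1, painter:1, writer:1, hear:1, hand:1, give:1, which:1
Hapax count = 10; type count = 14.
Ratio = 10 / 14 = 0.714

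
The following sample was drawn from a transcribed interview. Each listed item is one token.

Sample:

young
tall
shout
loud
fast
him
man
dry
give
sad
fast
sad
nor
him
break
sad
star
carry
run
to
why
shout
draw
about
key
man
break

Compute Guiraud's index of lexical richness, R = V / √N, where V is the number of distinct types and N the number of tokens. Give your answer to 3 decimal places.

3.849

N = 27, V = 20.
√N = 5.196152
R = 20 / 5.196152 = 3.849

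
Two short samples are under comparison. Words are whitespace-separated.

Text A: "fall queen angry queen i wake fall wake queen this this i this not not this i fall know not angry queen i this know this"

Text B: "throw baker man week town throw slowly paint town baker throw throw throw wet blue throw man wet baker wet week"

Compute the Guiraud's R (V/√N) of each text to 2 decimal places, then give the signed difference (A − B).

-0.39

A: V=8, N=26, R=1.57
B: V=9, N=21, R=1.96
Difference = 1.57 − 1.96 = -0.39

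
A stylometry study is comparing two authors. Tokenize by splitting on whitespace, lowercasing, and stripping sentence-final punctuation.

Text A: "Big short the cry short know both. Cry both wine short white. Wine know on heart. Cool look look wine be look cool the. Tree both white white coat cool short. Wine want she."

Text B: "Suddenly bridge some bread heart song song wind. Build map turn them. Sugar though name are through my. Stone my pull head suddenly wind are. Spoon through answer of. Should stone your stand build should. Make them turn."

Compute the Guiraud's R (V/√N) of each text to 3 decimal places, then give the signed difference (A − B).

-1.465

A: V=17, N=34, R=2.915
B: V=27, N=38, R=4.380
Difference = 2.915 − 4.380 = -1.465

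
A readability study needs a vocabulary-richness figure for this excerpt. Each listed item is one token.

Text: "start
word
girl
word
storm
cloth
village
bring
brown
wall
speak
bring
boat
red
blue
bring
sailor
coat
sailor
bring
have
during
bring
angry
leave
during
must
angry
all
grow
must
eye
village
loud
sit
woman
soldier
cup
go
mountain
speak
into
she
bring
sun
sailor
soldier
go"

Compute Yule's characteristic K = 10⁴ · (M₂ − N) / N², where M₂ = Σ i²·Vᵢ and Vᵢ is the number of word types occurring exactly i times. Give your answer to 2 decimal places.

225.69

Frequencies: bring:6, sailor:3, word:2, village:2, speak:2, during:2, angry:2, must:2, soldier:2, go:2, start:1, girl:1, storm:1, cloth:1, brown:1, wall:1, boat:1, red:1, blue:1, coat:1, … (13 more, each freq 1)
N = 48. Frequency spectrum: V_1=23, V_2=8, V_3=1, V_6=1
M₂ = 1²·23 + 2²·8 + 3²·1 + 6²·1 = 100
K = 10000 × (100 − 48) / 48² = 225.69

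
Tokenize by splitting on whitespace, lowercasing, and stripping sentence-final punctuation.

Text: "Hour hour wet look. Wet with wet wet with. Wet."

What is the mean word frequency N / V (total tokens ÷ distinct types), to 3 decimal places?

2.500

N = 10 tokens, V = 4 types.
Mean frequency = N / V = 10 / 4 = 2.500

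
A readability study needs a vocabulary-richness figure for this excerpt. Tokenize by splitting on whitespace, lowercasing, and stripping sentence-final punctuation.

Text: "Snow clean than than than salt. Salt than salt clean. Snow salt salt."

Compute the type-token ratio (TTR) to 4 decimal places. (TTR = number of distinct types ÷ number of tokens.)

0.3077

N = 13 tokens, V = 4 types.
TTR = V / N = 4 / 13 = 0.3077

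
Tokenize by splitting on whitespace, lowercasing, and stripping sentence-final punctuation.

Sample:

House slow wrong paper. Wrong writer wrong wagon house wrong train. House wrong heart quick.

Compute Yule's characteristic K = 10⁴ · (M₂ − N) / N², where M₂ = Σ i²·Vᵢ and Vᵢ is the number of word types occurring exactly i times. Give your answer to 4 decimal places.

Frequencies: wrong:5, house:3, slow:1, paper:1, writer:1, wagon:1, train:1, heart:1, quick:1
N = 15. Frequency spectrum: V_1=7, V_3=1, V_5=1
M₂ = 1²·7 + 3²·1 + 5²·1 = 41
K = 10000 × (41 − 15) / 15² = 1155.5556

1155.5556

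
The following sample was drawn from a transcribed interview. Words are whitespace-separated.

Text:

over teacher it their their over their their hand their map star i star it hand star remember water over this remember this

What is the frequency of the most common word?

Frequencies: their:5, over:3, star:3, it:2, hand:2, remember:2, this:2, teacher:1, map:1, i:1, water:1
Most common: 'their' with frequency 5.

5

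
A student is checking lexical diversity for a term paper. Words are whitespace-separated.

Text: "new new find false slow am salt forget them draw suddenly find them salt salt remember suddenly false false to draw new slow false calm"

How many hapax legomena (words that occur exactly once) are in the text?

Frequencies: false:4, new:3, salt:3, find:2, slow:2, them:2, draw:2, suddenly:2, am:1, forget:1, remember:1, to:1, calm:1
Hapax (freq=1): am, calm, forget, remember, to

5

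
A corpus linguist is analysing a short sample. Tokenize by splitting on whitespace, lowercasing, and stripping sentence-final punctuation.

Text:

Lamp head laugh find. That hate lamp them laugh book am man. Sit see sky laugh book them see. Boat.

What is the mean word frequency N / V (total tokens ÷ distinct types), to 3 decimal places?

1.429

N = 20 tokens, V = 14 types.
Mean frequency = N / V = 20 / 14 = 1.429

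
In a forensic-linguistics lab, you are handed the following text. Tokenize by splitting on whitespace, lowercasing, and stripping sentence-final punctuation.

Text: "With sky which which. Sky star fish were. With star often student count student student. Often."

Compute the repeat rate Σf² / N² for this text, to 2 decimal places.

0.13

Frequencies: student:3, with:2, sky:2, which:2, star:2, often:2, fish:1, were:1, count:1
Σf² = 32; N² = 256
Repeat rate = 32 / 256 = 0.13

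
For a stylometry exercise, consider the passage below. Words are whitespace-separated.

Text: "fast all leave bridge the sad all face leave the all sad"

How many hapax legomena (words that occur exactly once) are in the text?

Frequencies: all:3, leave:2, the:2, sad:2, fast:1, bridge:1, face:1
Hapax (freq=1): bridge, face, fast

3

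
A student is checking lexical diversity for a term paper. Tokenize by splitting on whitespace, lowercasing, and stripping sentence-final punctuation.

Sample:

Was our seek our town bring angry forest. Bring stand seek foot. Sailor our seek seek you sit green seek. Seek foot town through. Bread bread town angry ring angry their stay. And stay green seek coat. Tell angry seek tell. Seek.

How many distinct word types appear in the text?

21

Distinct types: {and, angry, bread, bring, coat, foot, forest, green, our, ring, sailor, seek, sit, stand, stay, tell, their, through, town, was, you}
V = 21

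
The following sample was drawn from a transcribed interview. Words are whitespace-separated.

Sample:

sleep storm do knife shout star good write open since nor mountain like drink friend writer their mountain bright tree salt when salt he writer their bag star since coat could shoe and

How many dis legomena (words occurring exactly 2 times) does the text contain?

6

Frequencies: star:2, since:2, mountain:2, writer:2, their:2, salt:2, sleep:1, storm:1, do:1, knife:1, shout:1, good:1, write:1, open:1, nor:1, like:1, drink:1, friend:1, bright:1, tree:1, … (7 more, each freq 1)
Words with frequency 2: mountain, salt, since, star, their, writer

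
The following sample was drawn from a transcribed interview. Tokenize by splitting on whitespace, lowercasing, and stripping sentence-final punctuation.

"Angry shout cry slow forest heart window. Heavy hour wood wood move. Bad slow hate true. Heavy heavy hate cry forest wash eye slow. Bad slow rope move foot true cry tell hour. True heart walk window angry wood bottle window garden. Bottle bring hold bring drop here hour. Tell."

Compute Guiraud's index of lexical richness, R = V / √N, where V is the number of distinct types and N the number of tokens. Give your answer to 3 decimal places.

N = 50, V = 26.
√N = 7.071068
R = 26 / 7.071068 = 3.677

3.677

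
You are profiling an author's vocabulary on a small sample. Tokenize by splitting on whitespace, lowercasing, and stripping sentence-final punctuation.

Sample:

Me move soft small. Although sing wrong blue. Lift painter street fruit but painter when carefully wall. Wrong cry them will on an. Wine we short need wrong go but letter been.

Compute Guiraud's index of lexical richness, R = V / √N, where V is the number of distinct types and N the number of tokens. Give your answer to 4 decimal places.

4.9497

N = 32, V = 28.
√N = 5.656854
R = 28 / 5.656854 = 4.9497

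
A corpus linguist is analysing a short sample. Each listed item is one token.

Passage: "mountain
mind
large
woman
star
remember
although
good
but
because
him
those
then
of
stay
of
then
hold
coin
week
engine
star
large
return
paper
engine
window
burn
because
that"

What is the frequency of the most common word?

Frequencies: large:2, star:2, because:2, then:2, of:2, engine:2, mountain:1, mind:1, woman:1, remember:1, although:1, good:1, but:1, him:1, those:1, stay:1, hold:1, coin:1, week:1, return:1, … (4 more, each freq 1)
Most common: 'large' with frequency 2.

2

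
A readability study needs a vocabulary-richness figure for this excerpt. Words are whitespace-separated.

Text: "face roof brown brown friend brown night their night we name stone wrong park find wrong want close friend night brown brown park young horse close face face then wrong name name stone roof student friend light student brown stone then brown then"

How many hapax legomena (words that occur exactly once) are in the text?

Frequencies: brown:7, face:3, friend:3, night:3, name:3, stone:3, wrong:3, then:3, roof:2, park:2, close:2, student:2, their:1, we:1, find:1, want:1, young:1, horse:1, light:1
Hapax (freq=1): find, horse, light, their, want, we, young

7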